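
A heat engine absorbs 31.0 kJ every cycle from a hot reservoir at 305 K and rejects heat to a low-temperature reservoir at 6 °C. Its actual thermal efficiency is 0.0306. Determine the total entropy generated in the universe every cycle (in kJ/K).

ΔS_univ ≈ 0.00601 kJ/K

T_C = 6 °C → 6 + 273.15 = 279.15 K.
W = η·Q_H = 0.0306 × 31.0 = 0.9486 kJ, so Q_C = Q_H − W = 30.05 kJ.
Reservoir entropy changes: ΔS_H = −Q_H/T_H = −31.0/305.00 = -0.1016 kJ/K and ΔS_C = +Q_C/T_C = 30.05/279.15 = 0.1077 kJ/K.
ΔS_univ = −Q_H/T_H + Q_C/T_C = 0.00601 kJ/K (> 0, since η = 0.0306 < η_Carnot = 0.085).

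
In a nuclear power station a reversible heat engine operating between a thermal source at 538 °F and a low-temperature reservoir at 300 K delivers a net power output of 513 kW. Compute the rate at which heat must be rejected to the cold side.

Q̇_C ≈ 605.3 kW

T_H = 538 °F → (538 − 32) × 5/9 = 281.11 °C = 554.26 K.
η_rev = 1 − T_C/T_H = 1 − 300.00/554.26 = 0.4587.
Since Q_C/Q_H = T_C/T_H and Q_H = W/η, Q_C = W·T_C/(T_H − T_C) = 513 × 300.00/254.26 = 605.3 kW.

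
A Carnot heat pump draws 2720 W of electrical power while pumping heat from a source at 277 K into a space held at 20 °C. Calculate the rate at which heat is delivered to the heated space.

T_H = 20 °C → 20 + 273.15 = 293.15 K.
Reversible heating COP: COP_HP = T_H/(T_H − T_C) = 293.15/16.15 = 18.1517.
Q_H = COP_HP · W = 18.1517 × 2720 = 49400 W.

Q̇_H ≈ 49400 W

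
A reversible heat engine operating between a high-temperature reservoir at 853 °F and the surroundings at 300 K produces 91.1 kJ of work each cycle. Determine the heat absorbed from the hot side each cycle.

T_H = 853 °F → (853 − 32) × 5/9 = 456.11 °C = 729.26 K.
η_rev = 1 − T_C/T_H = 1 − 300.00/729.26 = 0.5886.
Q_H = W/η = 91.1/0.5886 = 155 kJ.

Q_H ≈ 155 kJ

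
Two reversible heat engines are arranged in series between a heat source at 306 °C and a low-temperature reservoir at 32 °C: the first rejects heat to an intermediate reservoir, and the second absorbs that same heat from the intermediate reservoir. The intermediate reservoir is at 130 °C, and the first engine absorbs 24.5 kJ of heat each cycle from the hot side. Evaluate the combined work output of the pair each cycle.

W_total ≈ 11.6 kJ

T_H = 306 °C → 306 + 273.15 = 579.15 K.
T_C = 32 °C → 32 + 273.15 = 305.15 K.
Two reversible stages in series are equivalent to a single Carnot engine between T_H and T_C, so η_total = 1 − T_C/T_H = 1 − 305.15/579.15 = 0.4731.
W_total = η_total · Q_H = 0.4731 × 24.5 = 11.6 kJ.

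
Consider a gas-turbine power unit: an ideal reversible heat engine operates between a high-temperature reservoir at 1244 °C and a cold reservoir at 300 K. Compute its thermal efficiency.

η ≈ 0.802

T_H = 1244 °C → 1244 + 273.15 = 1517.15 K.
η_rev = 1 − T_C/T_H = 1 − 300.00/1517.15 = 0.802.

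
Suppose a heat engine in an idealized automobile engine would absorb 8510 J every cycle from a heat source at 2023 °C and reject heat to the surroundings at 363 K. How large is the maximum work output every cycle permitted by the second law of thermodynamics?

T_H = 2023 °C → 2023 + 273.15 = 2296.15 K.
By the Carnot theorem, η_max = 1 − T_C/T_H = 1 − 363.00/2296.15 = 0.8419.
W_max = η_max · Q_H = 0.8419 × 8510 = 7165 J.

W_max ≈ 7165 J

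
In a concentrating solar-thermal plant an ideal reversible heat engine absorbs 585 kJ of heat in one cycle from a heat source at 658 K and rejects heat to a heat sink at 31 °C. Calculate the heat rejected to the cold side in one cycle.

Q_C ≈ 270.4 kJ

T_C = 31 °C → 31 + 273.15 = 304.15 K.
Since the cycle is reversible, η = 1 − T_C/T_H = 1 − 304.15/658.00 = 0.5378.
For a reversible cycle Q_C/Q_H = T_C/T_H, so Q_C = 585 × 304.15/658.00 = 270.4 kJ.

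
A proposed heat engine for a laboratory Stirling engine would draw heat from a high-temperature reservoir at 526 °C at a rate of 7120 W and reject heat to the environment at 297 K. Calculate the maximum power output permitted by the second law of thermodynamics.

T_H = 526 °C → 526 + 273.15 = 799.15 K.
The second-law ceiling is the Carnot efficiency, η_max = 1 − T_C/T_H = 1 − 297.00/799.15 = 0.6284.
W_max = η_max · Q_H = 0.6284 × 7120 = 4470 W.

Ẇ_max ≈ 4470 W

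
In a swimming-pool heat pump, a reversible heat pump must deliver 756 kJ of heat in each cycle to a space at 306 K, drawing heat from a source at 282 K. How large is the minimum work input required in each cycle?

W_in ≈ 59.3 kJ

The Carnot heat-pump COP is COP_HP = T_H/(T_H − T_C) = 306.00/24.00 = 12.7500.
W = Q_H/COP_HP = 756/12.7500 = 59.3 kJ.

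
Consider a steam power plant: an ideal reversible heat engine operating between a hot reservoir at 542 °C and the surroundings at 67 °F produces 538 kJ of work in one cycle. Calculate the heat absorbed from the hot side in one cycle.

T_H = 542 °C → 542 + 273.15 = 815.15 K.
T_C = 67 °F → (67 − 32) × 5/9 = 19.44 °C = 292.59 K.
Carnot efficiency: η = 1 − T_C/T_H = 1 − 292.59/815.15 = 0.6411.
Q_H = W/η = 538/0.6411 = 839 kJ.

Q_H ≈ 839 kJ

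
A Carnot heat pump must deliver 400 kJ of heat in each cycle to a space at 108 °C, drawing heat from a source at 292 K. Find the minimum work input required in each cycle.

W_in ≈ 93.6 kJ

T_H = 108 °C → 108 + 273.15 = 381.15 K.
COP_HP = T_H/(T_H − T_C) = 381.15/89.15 = 4.2754.
W = Q_H/COP_HP = 400/4.2754 = 93.6 kJ.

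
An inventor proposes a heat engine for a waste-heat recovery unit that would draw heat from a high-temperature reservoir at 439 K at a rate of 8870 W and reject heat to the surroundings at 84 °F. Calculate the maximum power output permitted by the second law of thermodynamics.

T_C = 84 °F → (84 − 32) × 5/9 = 28.89 °C = 302.04 K.
No engine can exceed the Carnot limit: η_max = 1 − T_C/T_H = 1 − 302.04/439.00 = 0.3120.
W_max = η_max · Q_H = 0.3120 × 8870 = 2770 W.

Ẇ_max ≈ 2770 W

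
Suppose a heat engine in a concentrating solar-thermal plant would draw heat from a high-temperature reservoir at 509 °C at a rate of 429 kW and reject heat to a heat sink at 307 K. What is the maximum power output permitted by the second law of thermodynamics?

T_H = 509 °C → 509 + 273.15 = 782.15 K.
The second-law ceiling is the Carnot efficiency, η_max = 1 − T_C/T_H = 1 − 307.00/782.15 = 0.6075.
W_max = η_max · Q_H = 0.6075 × 429 = 261 kW.

Ẇ_max ≈ 261 kW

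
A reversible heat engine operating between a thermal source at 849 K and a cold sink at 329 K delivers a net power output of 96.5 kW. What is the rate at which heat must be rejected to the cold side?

The Carnot efficiency is η = 1 − T_C/T_H = 1 − 329.00/849.00 = 0.6125.
Since Q_C/Q_H = T_C/T_H and Q_H = W/η, Q_C = W·T_C/(T_H − T_C) = 96.5 × 329.00/520.00 = 61.1 kW.

Q̇_C ≈ 61.1 kW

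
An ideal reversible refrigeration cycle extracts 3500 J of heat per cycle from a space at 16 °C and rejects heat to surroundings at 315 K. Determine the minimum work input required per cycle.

T_C = 16 °C → 16 + 273.15 = 289.15 K.
COP_R = T_C/(T_H − T_C) = 289.15/25.85 = 11.1857.
W = Q_C/COP_R = 3500/11.1857 = 312.9 J.

W_in ≈ 312.9 J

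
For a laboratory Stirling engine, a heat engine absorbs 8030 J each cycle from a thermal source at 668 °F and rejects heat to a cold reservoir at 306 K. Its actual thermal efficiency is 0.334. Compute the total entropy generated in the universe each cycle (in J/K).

T_H = 668 °F → (668 − 32) × 5/9 = 353.33 °C = 626.48 K.
W = η·Q_H = 0.334 × 8030 = 2682 J, so Q_C = Q_H − W = 5348 J.
Reservoir entropy changes: ΔS_H = −Q_H/T_H = −8030/626.48 = -12.82 J/K and ΔS_C = +Q_C/T_C = 5348/306.00 = 17.48 J/K.
ΔS_univ = −Q_H/T_H + Q_C/T_C = 4.66 J/K (> 0, since η = 0.334 < η_Carnot = 0.512).

ΔS_univ ≈ 4.66 J/K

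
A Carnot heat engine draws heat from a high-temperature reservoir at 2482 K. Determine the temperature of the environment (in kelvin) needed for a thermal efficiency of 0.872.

T_C ≈ 318 K

From η = 1 − T_C/T_H, T_C = T_H·(1 − η) = 2482.00 × (1 − 0.872) = 318 K.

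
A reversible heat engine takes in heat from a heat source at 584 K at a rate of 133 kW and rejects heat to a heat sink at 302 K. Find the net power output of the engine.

For a reversible engine, η = 1 − T_C/T_H = 1 − 302.00/584.00 = 0.4829.
W = η·Q_H = 0.4829 × 133 = 64.2 kW.

Ẇ ≈ 64.2 kW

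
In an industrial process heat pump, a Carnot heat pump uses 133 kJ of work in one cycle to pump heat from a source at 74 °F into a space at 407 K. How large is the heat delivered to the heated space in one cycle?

T_C = 74 °F → (74 − 32) × 5/9 = 23.33 °C = 296.48 K.
Reversible heating COP: COP_HP = T_H/(T_H − T_C) = 407.00/110.52 = 3.6827.
Q_H = COP_HP · W = 3.6827 × 133 = 490 kJ.

Q_H ≈ 490 kJ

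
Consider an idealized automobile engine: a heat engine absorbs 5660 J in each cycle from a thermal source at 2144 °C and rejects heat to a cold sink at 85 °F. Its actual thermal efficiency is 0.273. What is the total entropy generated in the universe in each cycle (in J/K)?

ΔS_univ ≈ 11.3 J/K

T_H = 2144 °C → 2144 + 273.15 = 2417.15 K.
T_C = 85 °F → (85 − 32) × 5/9 = 29.44 °C = 302.59 K.
W = η·Q_H = 0.273 × 5660 = 1545 J, so Q_C = Q_H − W = 4115 J.
The hot reservoir loses entropy Q_H/T_H = 5660/2417.15 = 2.342 J/K; the cold reservoir gains Q_C/T_C = 4115/302.59 = 13.60 J/K.
ΔS_univ = −Q_H/T_H + Q_C/T_C = 11.3 J/K (> 0, since η = 0.273 < η_Carnot = 0.875).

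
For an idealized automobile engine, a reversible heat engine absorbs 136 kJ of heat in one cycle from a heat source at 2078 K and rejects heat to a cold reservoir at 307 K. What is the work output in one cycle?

W ≈ 116 kJ

η_rev = 1 − T_C/T_H = 1 − 307.00/2078.00 = 0.8523.
W = η·Q_H = 0.8523 × 136 = 116 kJ.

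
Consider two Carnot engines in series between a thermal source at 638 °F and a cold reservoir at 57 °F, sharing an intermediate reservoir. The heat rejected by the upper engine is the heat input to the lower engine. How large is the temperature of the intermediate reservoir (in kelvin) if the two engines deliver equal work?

T_H = 638 °F → (638 − 32) × 5/9 = 336.67 °C = 609.82 K.
T_C = 57 °F → (57 − 32) × 5/9 = 13.89 °C = 287.04 K.
For reversible stages Q_m = Q_H·(T_m/T_H). Setting W₁ = Q_H(1 − T_m/T_H) equal to W₂ = Q_m(1 − T_C/T_m) = Q_H·(T_m − T_C)/T_H gives T_H − T_m = T_m − T_C, so T_m = (T_H + T_C)/2 = (609.82 + 287.04)/2 = 448 K.

T_m ≈ 448 K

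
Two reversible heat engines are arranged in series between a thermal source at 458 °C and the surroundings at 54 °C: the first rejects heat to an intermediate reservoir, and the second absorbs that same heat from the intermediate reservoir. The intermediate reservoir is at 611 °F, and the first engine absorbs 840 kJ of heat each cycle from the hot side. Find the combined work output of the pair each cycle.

W_total ≈ 464 kJ

T_H = 458 °C → 458 + 273.15 = 731.15 K.
T_C = 54 °C → 54 + 273.15 = 327.15 K.
Two reversible stages in series are equivalent to a single Carnot engine between T_H and T_C, so η_total = 1 − T_C/T_H = 1 − 327.15/731.15 = 0.5526.
W_total = η_total · Q_H = 0.5526 × 840 = 464 kJ.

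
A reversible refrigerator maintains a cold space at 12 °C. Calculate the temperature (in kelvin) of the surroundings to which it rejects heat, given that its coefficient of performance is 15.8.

T_H ≈ 303.2 K

T_C = 12 °C → 12 + 273.15 = 285.15 K.
COP_R = T_C/(T_H − T_C) ⇒ T_H = T_C·(1 + 1/COP_R) = 285.15 × (1 + 1/15.8) = 303.2 K.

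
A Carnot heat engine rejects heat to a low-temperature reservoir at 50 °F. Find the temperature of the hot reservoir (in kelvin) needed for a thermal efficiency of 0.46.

T_C = 50 °F → (50 − 32) × 5/9 = 10.00 °C = 283.15 K.
From η = 1 − T_C/T_H, solving for T_H gives T_H = T_C/(1 − η) = 283.15/(1 − 0.46) = 524 K.

T_H ≈ 524 K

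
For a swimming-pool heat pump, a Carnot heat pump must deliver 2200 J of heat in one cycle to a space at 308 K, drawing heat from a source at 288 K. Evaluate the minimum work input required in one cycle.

W_in ≈ 142.9 J

COP_HP = T_H/(T_H − T_C) = 308.00/20.00 = 15.4000.
W = Q_H/COP_HP = 2200/15.4000 = 142.9 J.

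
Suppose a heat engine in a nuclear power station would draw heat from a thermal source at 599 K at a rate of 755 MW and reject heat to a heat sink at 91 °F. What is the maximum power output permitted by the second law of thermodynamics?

T_C = 91 °F → (91 − 32) × 5/9 = 32.78 °C = 305.93 K.
The second-law ceiling is the Carnot efficiency, η_max = 1 − T_C/T_H = 1 − 305.93/599.00 = 0.4893.
W_max = η_max · Q_H = 0.4893 × 755 = 369.4 MW.

Ẇ_max ≈ 369.4 MW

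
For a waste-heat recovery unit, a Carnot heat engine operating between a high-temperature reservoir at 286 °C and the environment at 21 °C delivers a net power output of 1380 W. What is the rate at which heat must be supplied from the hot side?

Q̇_H ≈ 2912 W

T_H = 286 °C → 286 + 273.15 = 559.15 K.
T_C = 21 °C → 21 + 273.15 = 294.15 K.
The Carnot efficiency is η = 1 − T_C/T_H = 1 − 294.15/559.15 = 0.4739.
Q_H = W/η = 1380/0.4739 = 2912 W.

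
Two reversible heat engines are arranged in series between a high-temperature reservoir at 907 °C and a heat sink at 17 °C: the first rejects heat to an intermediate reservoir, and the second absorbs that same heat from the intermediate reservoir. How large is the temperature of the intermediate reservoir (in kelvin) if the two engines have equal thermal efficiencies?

T_m ≈ 585 K

T_H = 907 °C → 907 + 273.15 = 1180.15 K.
T_C = 17 °C → 17 + 273.15 = 290.15 K.
Equal efficiencies require 1 − T_m/T_H = 1 − T_C/T_m, i.e. T_m/T_H = T_C/T_m, so T_m = √(T_H·T_C) = √(1180.15 × 290.15) = 585 K.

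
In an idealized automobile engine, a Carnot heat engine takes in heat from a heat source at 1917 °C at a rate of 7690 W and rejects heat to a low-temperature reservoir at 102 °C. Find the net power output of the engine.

Ẇ ≈ 6373 W

T_H = 1917 °C → 1917 + 273.15 = 2190.15 K.
T_C = 102 °C → 102 + 273.15 = 375.15 K.
η_rev = 1 − T_C/T_H = 1 − 375.15/2190.15 = 0.8287.
W = η·Q_H = 0.8287 × 7690 = 6373 W.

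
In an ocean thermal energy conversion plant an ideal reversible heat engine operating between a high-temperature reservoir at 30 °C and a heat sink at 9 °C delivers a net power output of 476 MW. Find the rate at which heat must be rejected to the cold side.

Q̇_C ≈ 6395 MW

T_H = 30 °C → 30 + 273.15 = 303.15 K.
T_C = 9 °C → 9 + 273.15 = 282.15 K.
For a reversible engine, η = 1 − T_C/T_H = 1 − 282.15/303.15 = 0.0693.
Since Q_C/Q_H = T_C/T_H and Q_H = W/η, Q_C = W·T_C/(T_H − T_C) = 476 × 282.15/21.00 = 6395 MW.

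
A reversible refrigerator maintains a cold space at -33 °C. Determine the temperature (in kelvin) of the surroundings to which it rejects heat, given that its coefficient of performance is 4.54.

T_H ≈ 293 K

T_C = -33 °C → -33 + 273.15 = 240.15 K.
COP_R = T_C/(T_H − T_C) ⇒ T_H = T_C·(1 + 1/COP_R) = 240.15 × (1 + 1/4.54) = 293 K.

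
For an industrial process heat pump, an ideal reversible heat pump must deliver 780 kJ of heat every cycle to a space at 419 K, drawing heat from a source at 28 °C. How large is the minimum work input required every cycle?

W_in ≈ 219 kJ

T_C = 28 °C → 28 + 273.15 = 301.15 K.
COP_HP = T_H/(T_H − T_C) = 419.00/117.85 = 3.5554.
W = Q_H/COP_HP = 780/3.5554 = 219 kJ.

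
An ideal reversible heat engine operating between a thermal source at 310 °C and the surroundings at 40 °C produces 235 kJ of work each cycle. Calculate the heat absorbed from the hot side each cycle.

Q_H ≈ 508 kJ

T_H = 310 °C → 310 + 273.15 = 583.15 K.
T_C = 40 °C → 40 + 273.15 = 313.15 K.
Carnot efficiency: η = 1 − T_C/T_H = 1 − 313.15/583.15 = 0.4630.
Q_H = W/η = 235/0.4630 = 508 kJ.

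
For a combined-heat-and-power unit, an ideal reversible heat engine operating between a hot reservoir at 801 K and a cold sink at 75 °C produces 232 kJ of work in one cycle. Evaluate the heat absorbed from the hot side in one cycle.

Q_H ≈ 410 kJ

T_C = 75 °C → 75 + 273.15 = 348.15 K.
Carnot efficiency: η = 1 − T_C/T_H = 1 − 348.15/801.00 = 0.5654.
Q_H = W/η = 232/0.5654 = 410 kJ.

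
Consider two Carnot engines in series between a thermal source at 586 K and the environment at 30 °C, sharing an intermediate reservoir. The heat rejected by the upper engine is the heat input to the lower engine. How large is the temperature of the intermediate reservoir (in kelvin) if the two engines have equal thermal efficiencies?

T_m ≈ 421.5 K

T_C = 30 °C → 30 + 273.15 = 303.15 K.
Equal efficiencies require 1 − T_m/T_H = 1 − T_C/T_m, i.e. T_m/T_H = T_C/T_m, so T_m = √(T_H·T_C) = √(586.00 × 303.15) = 421.5 K.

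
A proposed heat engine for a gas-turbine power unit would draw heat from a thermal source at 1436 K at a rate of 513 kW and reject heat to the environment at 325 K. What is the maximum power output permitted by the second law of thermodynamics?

No engine can exceed the Carnot limit: η_max = 1 − T_C/T_H = 1 − 325.00/1436.00 = 0.7737.
W_max = η_max · Q_H = 0.7737 × 513 = 397 kW.

Ẇ_max ≈ 397 kW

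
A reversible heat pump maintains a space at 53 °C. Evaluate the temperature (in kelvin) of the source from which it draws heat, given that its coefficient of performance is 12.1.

T_C ≈ 299 K

T_H = 53 °C → 53 + 273.15 = 326.15 K.
COP_HP = T_H/(T_H − T_C) ⇒ T_C = T_H·(COP_HP − 1)/COP_HP = 326.15 × (12.1 − 1)/12.1 = 299 K.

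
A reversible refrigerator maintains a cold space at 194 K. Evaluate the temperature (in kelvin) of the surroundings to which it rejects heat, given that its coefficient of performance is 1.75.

COP_R = T_C/(T_H − T_C) ⇒ T_H = T_C·(1 + 1/COP_R) = 194.00 × (1 + 1/1.75) = 305 K.

T_H ≈ 305 K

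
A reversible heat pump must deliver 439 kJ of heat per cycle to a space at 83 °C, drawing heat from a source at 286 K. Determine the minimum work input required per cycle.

W_in ≈ 86.5 kJ

T_H = 83 °C → 83 + 273.15 = 356.15 K.
For a reversible heat pump, COP_HP = T_H/(T_H − T_C) = 356.15/70.15 = 5.0770.
W = Q_H/COP_HP = 439/5.0770 = 86.5 kJ.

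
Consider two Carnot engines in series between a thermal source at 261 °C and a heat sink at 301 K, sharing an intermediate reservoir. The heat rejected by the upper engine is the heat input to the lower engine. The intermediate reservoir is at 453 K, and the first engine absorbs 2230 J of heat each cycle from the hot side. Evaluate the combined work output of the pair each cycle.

T_H = 261 °C → 261 + 273.15 = 534.15 K.
Two reversible stages in series are equivalent to a single Carnot engine between T_H and T_C, so η_total = 1 − T_C/T_H = 1 − 301.00/534.15 = 0.4365.
W_total = η_total · Q_H = 0.4365 × 2230 = 973 J.

W_total ≈ 973 J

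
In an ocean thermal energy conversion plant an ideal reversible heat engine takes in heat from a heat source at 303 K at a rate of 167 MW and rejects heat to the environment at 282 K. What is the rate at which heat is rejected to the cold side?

Q̇_C ≈ 155 MW

Since the cycle is reversible, η = 1 − T_C/T_H = 1 − 282.00/303.00 = 0.0693.
For a reversible cycle Q_C/Q_H = T_C/T_H, so Q_C = 167 × 282.00/303.00 = 155 MW.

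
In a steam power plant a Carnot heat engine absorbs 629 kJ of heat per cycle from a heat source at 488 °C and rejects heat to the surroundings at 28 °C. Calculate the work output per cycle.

W ≈ 380 kJ

T_H = 488 °C → 488 + 273.15 = 761.15 K.
T_C = 28 °C → 28 + 273.15 = 301.15 K.
η_rev = 1 − T_C/T_H = 1 − 301.15/761.15 = 0.6043.
W = η·Q_H = 0.6043 × 629 = 380 kJ.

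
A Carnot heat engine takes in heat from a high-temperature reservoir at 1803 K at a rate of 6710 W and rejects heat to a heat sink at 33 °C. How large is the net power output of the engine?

Ẇ ≈ 5570 W

T_C = 33 °C → 33 + 273.15 = 306.15 K.
Carnot efficiency: η = 1 − T_C/T_H = 1 − 306.15/1803.00 = 0.8302.
W = η·Q_H = 0.8302 × 6710 = 5570 W.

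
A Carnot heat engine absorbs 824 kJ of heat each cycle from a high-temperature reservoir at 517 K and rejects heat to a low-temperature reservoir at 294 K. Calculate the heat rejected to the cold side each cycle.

The Carnot efficiency is η = 1 − T_C/T_H = 1 − 294.00/517.00 = 0.4313.
For a reversible cycle Q_C/Q_H = T_C/T_H, so Q_C = 824 × 294.00/517.00 = 469 kJ.

Q_C ≈ 469 kJ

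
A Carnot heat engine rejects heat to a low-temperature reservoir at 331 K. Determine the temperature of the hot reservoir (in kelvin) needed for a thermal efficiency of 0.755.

From η = 1 − T_C/T_H, solving for T_H gives T_H = T_C/(1 − η) = 331.00/(1 − 0.755) = 1351 K.

T_H ≈ 1351 K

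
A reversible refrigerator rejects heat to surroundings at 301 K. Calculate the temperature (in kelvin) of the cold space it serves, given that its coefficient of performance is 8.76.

T_C ≈ 270 K

COP_R = T_C/(T_H − T_C) ⇒ T_C = T_H·COP_R/(1 + COP_R) = 301.00 × 8.76/(1 + 8.76) = 270 K.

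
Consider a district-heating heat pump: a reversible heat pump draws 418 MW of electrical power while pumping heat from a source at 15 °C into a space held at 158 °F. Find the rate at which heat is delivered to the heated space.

T_H = 158 °F → (158 − 32) × 5/9 = 70.00 °C = 343.15 K.
T_C = 15 °C → 15 + 273.15 = 288.15 K.
COP_HP = T_H/(T_H − T_C) = 343.15/55.00 = 6.2391.
Q_H = COP_HP · W = 6.2391 × 418 = 2610 MW.

Q̇_H ≈ 2610 MW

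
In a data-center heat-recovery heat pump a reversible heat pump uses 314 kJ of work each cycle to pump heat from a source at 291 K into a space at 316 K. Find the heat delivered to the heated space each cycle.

The Carnot heat-pump COP is COP_HP = T_H/(T_H − T_C) = 316.00/25.00 = 12.6400.
Q_H = COP_HP · W = 12.6400 × 314 = 3969 kJ.

Q_H ≈ 3969 kJ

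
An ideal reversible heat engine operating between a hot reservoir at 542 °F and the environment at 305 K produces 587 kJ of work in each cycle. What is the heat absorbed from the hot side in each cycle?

Q_H ≈ 1300 kJ

T_H = 542 °F → (542 − 32) × 5/9 = 283.33 °C = 556.48 K.
Carnot efficiency: η = 1 − T_C/T_H = 1 − 305.00/556.48 = 0.4519.
Q_H = W/η = 587/0.4519 = 1300 kJ.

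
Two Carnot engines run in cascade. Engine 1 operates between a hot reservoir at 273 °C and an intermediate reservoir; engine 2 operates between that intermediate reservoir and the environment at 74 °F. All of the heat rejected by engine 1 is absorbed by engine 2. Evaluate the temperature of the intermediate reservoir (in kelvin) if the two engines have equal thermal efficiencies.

T_H = 273 °C → 273 + 273.15 = 546.15 K.
T_C = 74 °F → (74 − 32) × 5/9 = 23.33 °C = 296.48 K.
Equal efficiencies require 1 − T_m/T_H = 1 − T_C/T_m, i.e. T_m/T_H = T_C/T_m, so T_m = √(T_H·T_C) = √(546.15 × 296.48) = 402 K.

T_m ≈ 402 K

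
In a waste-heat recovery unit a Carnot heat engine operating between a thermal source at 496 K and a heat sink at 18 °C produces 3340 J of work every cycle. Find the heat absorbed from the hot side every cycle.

Q_H ≈ 8087 J

T_C = 18 °C → 18 + 273.15 = 291.15 K.
Carnot efficiency: η = 1 − T_C/T_H = 1 − 291.15/496.00 = 0.4130.
Q_H = W/η = 3340/0.4130 = 8087 J.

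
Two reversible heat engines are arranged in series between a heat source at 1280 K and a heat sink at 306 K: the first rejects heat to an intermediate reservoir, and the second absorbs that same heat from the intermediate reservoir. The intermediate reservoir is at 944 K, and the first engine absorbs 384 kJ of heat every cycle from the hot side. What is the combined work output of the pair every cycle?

W_total ≈ 292 kJ

Two reversible stages in series are equivalent to a single Carnot engine between T_H and T_C, so η_total = 1 − T_C/T_H = 1 − 306.00/1280.00 = 0.7609.
W_total = η_total · Q_H = 0.7609 × 384 = 292 kJ.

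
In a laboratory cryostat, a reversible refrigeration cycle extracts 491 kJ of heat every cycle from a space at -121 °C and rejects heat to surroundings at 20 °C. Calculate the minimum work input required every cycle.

T_H = 20 °C → 20 + 273.15 = 293.15 K.
T_C = -121 °C → -121 + 273.15 = 152.15 K.
For a reversible refrigerator, COP_R = T_C/(T_H − T_C) = 152.15/141.00 = 1.0791.
W = Q_C/COP_R = 491/1.0791 = 455 kJ.

W_in ≈ 455 kJ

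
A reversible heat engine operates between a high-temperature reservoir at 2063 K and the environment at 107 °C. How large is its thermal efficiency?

η ≈ 0.8157

T_C = 107 °C → 107 + 273.15 = 380.15 K.
The Carnot efficiency is η = 1 − T_C/T_H = 1 − 380.15/2063.00 = 0.8157.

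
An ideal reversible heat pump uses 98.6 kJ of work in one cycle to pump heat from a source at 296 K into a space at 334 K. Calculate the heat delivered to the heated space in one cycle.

Reversible heating COP: COP_HP = T_H/(T_H − T_C) = 334.00/38.00 = 8.7895.
Q_H = COP_HP · W = 8.7895 × 98.6 = 867 kJ.

Q_H ≈ 867 kJ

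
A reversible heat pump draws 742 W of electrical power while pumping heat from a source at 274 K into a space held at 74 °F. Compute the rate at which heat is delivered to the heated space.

T_H = 74 °F → (74 − 32) × 5/9 = 23.33 °C = 296.48 K.
COP_HP = T_H/(T_H − T_C) = 296.48/22.48 = 13.1868.
Q_H = COP_HP · W = 13.1868 × 742 = 9780 W.

Q̇_H ≈ 9780 W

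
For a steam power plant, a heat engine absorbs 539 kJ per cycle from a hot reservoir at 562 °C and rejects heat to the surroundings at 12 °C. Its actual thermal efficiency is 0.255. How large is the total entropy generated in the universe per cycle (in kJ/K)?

ΔS_univ ≈ 0.7628 kJ/K

T_H = 562 °C → 562 + 273.15 = 835.15 K.
T_C = 12 °C → 12 + 273.15 = 285.15 K.
W = η·Q_H = 0.255 × 539 = 137.4 kJ, so Q_C = Q_H − W = 401.6 kJ.
The hot reservoir loses entropy Q_H/T_H = 539/835.15 = 0.6454 kJ/K; the cold reservoir gains Q_C/T_C = 401.6/285.15 = 1.408 kJ/K.
ΔS_univ = −Q_H/T_H + Q_C/T_C = 0.7628 kJ/K (> 0, since η = 0.255 < η_Carnot = 0.659).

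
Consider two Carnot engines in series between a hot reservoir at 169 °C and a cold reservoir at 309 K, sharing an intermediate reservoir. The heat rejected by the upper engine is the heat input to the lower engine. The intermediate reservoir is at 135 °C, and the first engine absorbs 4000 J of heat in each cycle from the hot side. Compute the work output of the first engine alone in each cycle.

W₁ ≈ 308 J

T_H = 169 °C → 169 + 273.15 = 442.15 K.
T_m = 135 °C → 135 + 273.15 = 408.15 K.
First-stage efficiency η₁ = 1 − T_m/T_H = 1 − 408.15/442.15 = 0.0769.
W₁ = η₁·Q_H = 0.0769 × 4000 = 308 J.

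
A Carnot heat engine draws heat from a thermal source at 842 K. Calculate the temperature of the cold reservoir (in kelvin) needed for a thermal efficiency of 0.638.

T_C ≈ 305 K

From η = 1 − T_C/T_H, T_C = T_H·(1 − η) = 842.00 × (1 − 0.638) = 305 K.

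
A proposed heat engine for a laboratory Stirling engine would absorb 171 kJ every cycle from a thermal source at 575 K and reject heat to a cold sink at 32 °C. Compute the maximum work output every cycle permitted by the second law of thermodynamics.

W_max ≈ 80.25 kJ

T_C = 32 °C → 32 + 273.15 = 305.15 K.
The upper bound on efficiency is η_max = 1 − T_C/T_H = 1 − 305.15/575.00 = 0.4693.
W_max = η_max · Q_H = 0.4693 × 171 = 80.25 kJ.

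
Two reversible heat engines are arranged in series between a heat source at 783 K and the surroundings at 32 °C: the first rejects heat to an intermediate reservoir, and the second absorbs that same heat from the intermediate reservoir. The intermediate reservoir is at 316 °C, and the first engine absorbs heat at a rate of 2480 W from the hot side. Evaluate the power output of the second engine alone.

Ẇ₂ ≈ 900 W

T_C = 32 °C → 32 + 273.15 = 305.15 K.
T_m = 316 °C → 316 + 273.15 = 589.15 K.
Heat entering the second stage: Q_m = Q_H·(T_m/T_H) = 2480 × 589.15/783.00 = 1870 W.
Second-stage efficiency η₂ = 1 − T_C/T_m = 1 − 305.15/589.15 = 0.4821, so W₂ = η₂·Q_m = 900 W.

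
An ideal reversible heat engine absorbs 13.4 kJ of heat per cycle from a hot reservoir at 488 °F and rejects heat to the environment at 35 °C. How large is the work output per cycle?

T_H = 488 °F → (488 − 32) × 5/9 = 253.33 °C = 526.48 K.
T_C = 35 °C → 35 + 273.15 = 308.15 K.
η_rev = 1 − T_C/T_H = 1 − 308.15/526.48 = 0.4147.
W = η·Q_H = 0.4147 × 13.4 = 5.56 kJ.

W ≈ 5.56 kJ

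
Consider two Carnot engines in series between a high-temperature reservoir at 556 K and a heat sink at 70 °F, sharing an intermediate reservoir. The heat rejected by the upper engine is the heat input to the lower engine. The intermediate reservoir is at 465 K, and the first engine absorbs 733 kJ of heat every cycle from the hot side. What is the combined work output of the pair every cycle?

T_C = 70 °F → (70 − 32) × 5/9 = 21.11 °C = 294.26 K.
Two reversible stages in series are equivalent to a single Carnot engine between T_H and T_C, so η_total = 1 − T_C/T_H = 1 − 294.26/556.00 = 0.4708.
W_total = η_total · Q_H = 0.4708 × 733 = 345 kJ.

W_total ≈ 345 kJ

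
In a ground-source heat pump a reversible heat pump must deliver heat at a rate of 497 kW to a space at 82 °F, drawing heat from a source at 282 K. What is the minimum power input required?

T_H = 82 °F → (82 − 32) × 5/9 = 27.78 °C = 300.93 K.
COP_HP = T_H/(T_H − T_C) = 300.93/18.93 = 15.8987.
W = Q_H/COP_HP = 497/15.8987 = 31.3 kW.

Ẇ_in ≈ 31.3 kW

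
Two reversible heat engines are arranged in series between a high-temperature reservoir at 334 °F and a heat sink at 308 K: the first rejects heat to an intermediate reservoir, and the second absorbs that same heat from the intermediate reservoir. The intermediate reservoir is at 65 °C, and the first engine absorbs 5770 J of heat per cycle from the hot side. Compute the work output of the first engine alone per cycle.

W₁ ≈ 1345 J

T_H = 334 °F → (334 − 32) × 5/9 = 167.78 °C = 440.93 K.
T_m = 65 °C → 65 + 273.15 = 338.15 K.
First-stage efficiency η₁ = 1 − T_m/T_H = 1 − 338.15/440.93 = 0.2331.
W₁ = η₁·Q_H = 0.2331 × 5770 = 1345 J.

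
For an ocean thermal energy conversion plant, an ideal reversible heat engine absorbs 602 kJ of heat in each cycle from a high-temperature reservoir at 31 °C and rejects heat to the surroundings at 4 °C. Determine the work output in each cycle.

T_H = 31 °C → 31 + 273.15 = 304.15 K.
T_C = 4 °C → 4 + 273.15 = 277.15 K.
Carnot efficiency: η = 1 − T_C/T_H = 1 − 277.15/304.15 = 0.0888.
W = η·Q_H = 0.0888 × 602 = 53.44 kJ.

W ≈ 53.44 kJ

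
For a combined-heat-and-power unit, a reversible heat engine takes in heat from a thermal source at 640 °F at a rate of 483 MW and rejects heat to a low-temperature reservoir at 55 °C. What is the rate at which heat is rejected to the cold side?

Q̇_C ≈ 259 MW

T_H = 640 °F → (640 − 32) × 5/9 = 337.78 °C = 610.93 K.
T_C = 55 °C → 55 + 273.15 = 328.15 K.
The Carnot efficiency is η = 1 − T_C/T_H = 1 − 328.15/610.93 = 0.4629.
For a reversible cycle Q_C/Q_H = T_C/T_H, so Q_C = 483 × 328.15/610.93 = 259 MW.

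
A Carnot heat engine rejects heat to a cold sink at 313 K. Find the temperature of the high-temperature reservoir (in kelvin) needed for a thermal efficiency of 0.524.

From η = 1 − T_C/T_H, solving for T_H gives T_H = T_C/(1 − η) = 313.00/(1 − 0.524) = 657.6 K.

T_H ≈ 657.6 K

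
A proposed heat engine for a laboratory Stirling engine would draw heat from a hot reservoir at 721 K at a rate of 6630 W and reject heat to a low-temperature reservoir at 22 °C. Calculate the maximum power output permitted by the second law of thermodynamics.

Ẇ_max ≈ 3920 W

T_C = 22 °C → 22 + 273.15 = 295.15 K.
The upper bound on efficiency is η_max = 1 − T_C/T_H = 1 − 295.15/721.00 = 0.5906.
W_max = η_max · Q_H = 0.5906 × 6630 = 3920 W.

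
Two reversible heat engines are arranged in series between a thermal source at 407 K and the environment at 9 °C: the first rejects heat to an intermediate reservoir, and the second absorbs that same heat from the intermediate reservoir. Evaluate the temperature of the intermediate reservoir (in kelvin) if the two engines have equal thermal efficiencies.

T_m ≈ 338.9 K

T_C = 9 °C → 9 + 273.15 = 282.15 K.
Equal efficiencies require 1 − T_m/T_H = 1 − T_C/T_m, i.e. T_m/T_H = T_C/T_m, so T_m = √(T_H·T_C) = √(407.00 × 282.15) = 338.9 K.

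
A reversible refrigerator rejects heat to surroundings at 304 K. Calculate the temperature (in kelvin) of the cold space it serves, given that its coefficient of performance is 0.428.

COP_R = T_C/(T_H − T_C) ⇒ T_C = T_H·COP_R/(1 + COP_R) = 304.00 × 0.428/(1 + 0.428) = 91.11 K.

T_C ≈ 91.11 K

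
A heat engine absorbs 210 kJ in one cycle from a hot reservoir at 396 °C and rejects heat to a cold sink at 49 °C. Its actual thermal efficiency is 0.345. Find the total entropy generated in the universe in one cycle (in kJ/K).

ΔS_univ ≈ 0.113 kJ/K

T_H = 396 °C → 396 + 273.15 = 669.15 K.
T_C = 49 °C → 49 + 273.15 = 322.15 K.
W = η·Q_H = 0.345 × 210 = 72.45 kJ, so Q_C = Q_H − W = 137.6 kJ.
Entropy balance on the reservoirs: −Q_H/T_H = -0.3138 kJ/K, +Q_C/T_C = 0.4270 kJ/K.
ΔS_univ = −Q_H/T_H + Q_C/T_C = 0.113 kJ/K (> 0, since η = 0.345 < η_Carnot = 0.519).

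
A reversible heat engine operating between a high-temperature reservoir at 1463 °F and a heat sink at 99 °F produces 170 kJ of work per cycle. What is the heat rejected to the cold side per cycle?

T_H = 1463 °F → (1463 − 32) × 5/9 = 795.00 °C = 1068.15 K.
T_C = 99 °F → (99 − 32) × 5/9 = 37.22 °C = 310.37 K.
η_rev = 1 − T_C/T_H = 1 − 310.37/1068.15 = 0.7094.
Since Q_C/Q_H = T_C/T_H and Q_H = W/η, Q_C = W·T_C/(T_H − T_C) = 170 × 310.37/757.78 = 69.6 kJ.

Q_C ≈ 69.6 kJ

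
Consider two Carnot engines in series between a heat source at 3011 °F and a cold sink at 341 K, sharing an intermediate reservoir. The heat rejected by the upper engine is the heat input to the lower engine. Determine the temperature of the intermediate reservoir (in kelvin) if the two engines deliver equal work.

T_H = 3011 °F → (3011 − 32) × 5/9 = 1655.00 °C = 1928.15 K.
For reversible stages Q_m = Q_H·(T_m/T_H). Setting W₁ = Q_H(1 − T_m/T_H) equal to W₂ = Q_m(1 − T_C/T_m) = Q_H·(T_m − T_C)/T_H gives T_H − T_m = T_m − T_C, so T_m = (T_H + T_C)/2 = (1928.15 + 341.00)/2 = 1130 K.

T_m ≈ 1130 K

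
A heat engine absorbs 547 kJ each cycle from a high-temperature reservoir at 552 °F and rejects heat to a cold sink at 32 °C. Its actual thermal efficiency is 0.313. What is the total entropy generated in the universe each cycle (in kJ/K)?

ΔS_univ ≈ 0.258 kJ/K

T_H = 552 °F → (552 − 32) × 5/9 = 288.89 °C = 562.04 K.
T_C = 32 °C → 32 + 273.15 = 305.15 K.
W = η·Q_H = 0.313 × 547 = 171.2 kJ, so Q_C = Q_H − W = 375.8 kJ.
Entropy balance on the reservoirs: −Q_H/T_H = -0.9732 kJ/K, +Q_C/T_C = 1.231 kJ/K.
ΔS_univ = −Q_H/T_H + Q_C/T_C = 0.258 kJ/K (> 0, since η = 0.313 < η_Carnot = 0.457).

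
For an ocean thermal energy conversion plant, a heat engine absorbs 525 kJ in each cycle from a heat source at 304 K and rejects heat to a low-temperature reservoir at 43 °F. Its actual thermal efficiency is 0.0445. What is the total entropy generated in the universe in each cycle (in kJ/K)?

ΔS_univ ≈ 0.06933 kJ/K

T_C = 43 °F → (43 − 32) × 5/9 = 6.11 °C = 279.26 K.
W = η·Q_H = 0.0445 × 525 = 23.36 kJ, so Q_C = Q_H − W = 501.6 kJ.
The hot reservoir loses entropy Q_H/T_H = 525/304.00 = 1.727 kJ/K; the cold reservoir gains Q_C/T_C = 501.6/279.26 = 1.796 kJ/K.
ΔS_univ = −Q_H/T_H + Q_C/T_C = 0.06933 kJ/K (> 0, since η = 0.0445 < η_Carnot = 0.081).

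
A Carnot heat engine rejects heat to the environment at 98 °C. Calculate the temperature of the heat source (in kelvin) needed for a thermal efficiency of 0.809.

T_C = 98 °C → 98 + 273.15 = 371.15 K.
From η = 1 − T_C/T_H, solving for T_H gives T_H = T_C/(1 − η) = 371.15/(1 − 0.809) = 1940 K.

T_H ≈ 1940 K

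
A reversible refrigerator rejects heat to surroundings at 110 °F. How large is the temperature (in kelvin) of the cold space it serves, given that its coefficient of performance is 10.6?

T_H = 110 °F → (110 − 32) × 5/9 = 43.33 °C = 316.48 K.
COP_R = T_C/(T_H − T_C) ⇒ T_C = T_H·COP_R/(1 + COP_R) = 316.48 × 10.6/(1 + 10.6) = 289.2 K.

T_C ≈ 289.2 K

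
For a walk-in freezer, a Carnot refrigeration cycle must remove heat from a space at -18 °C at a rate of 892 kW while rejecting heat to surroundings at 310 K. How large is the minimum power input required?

Ẇ_in ≈ 192 kW

T_C = -18 °C → -18 + 273.15 = 255.15 K.
Carnot COP: COP_R = T_C/(T_H − T_C) = 255.15/54.85 = 4.6518.
W = Q_C/COP_R = 892/4.6518 = 192 kW.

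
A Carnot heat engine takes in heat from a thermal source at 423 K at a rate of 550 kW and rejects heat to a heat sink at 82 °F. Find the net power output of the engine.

Ẇ ≈ 159 kW

T_C = 82 °F → (82 − 32) × 5/9 = 27.78 °C = 300.93 K.
Carnot efficiency: η = 1 − T_C/T_H = 1 − 300.93/423.00 = 0.2886.
W = η·Q_H = 0.2886 × 550 = 159 kW.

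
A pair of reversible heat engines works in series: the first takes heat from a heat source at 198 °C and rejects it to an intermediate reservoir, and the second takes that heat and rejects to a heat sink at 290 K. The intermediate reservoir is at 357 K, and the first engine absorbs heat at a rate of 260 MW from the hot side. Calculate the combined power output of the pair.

T_H = 198 °C → 198 + 273.15 = 471.15 K.
Two reversible stages in series are equivalent to a single Carnot engine between T_H and T_C, so η_total = 1 − T_C/T_H = 1 − 290.00/471.15 = 0.3845.
W_total = η_total · Q_H = 0.3845 × 260 = 100 MW.

Ẇ_total ≈ 100 MW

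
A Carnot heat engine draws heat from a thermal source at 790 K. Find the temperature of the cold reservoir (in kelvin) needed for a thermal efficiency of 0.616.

From η = 1 − T_C/T_H, T_C = T_H·(1 − η) = 790.00 × (1 − 0.616) = 303 K.

T_C ≈ 303 K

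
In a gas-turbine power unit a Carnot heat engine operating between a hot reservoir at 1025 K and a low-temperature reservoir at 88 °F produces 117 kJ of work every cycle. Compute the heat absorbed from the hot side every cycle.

Q_H ≈ 166 kJ

T_C = 88 °F → (88 − 32) × 5/9 = 31.11 °C = 304.26 K.
The Carnot efficiency is η = 1 − T_C/T_H = 1 − 304.26/1025.00 = 0.7032.
Q_H = W/η = 117/0.7032 = 166 kJ.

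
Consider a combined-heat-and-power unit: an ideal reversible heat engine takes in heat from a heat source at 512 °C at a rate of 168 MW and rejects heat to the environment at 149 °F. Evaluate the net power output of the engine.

Ẇ ≈ 95.6 MW

T_H = 512 °C → 512 + 273.15 = 785.15 K.
T_C = 149 °F → (149 − 32) × 5/9 = 65.00 °C = 338.15 K.
For a reversible engine, η = 1 − T_C/T_H = 1 − 338.15/785.15 = 0.5693.
W = η·Q_H = 0.5693 × 168 = 95.6 MW.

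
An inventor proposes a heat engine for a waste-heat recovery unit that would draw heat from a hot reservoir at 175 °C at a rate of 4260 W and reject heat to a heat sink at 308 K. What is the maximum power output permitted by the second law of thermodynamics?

Ẇ_max ≈ 1330 W

T_H = 175 °C → 175 + 273.15 = 448.15 K.
By the Carnot theorem, η_max = 1 − T_C/T_H = 1 − 308.00/448.15 = 0.3127.
W_max = η_max · Q_H = 0.3127 × 4260 = 1330 W.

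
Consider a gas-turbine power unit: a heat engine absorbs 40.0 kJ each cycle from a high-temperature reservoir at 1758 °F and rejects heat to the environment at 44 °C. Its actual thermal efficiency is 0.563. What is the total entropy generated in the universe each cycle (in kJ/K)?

ΔS_univ ≈ 0.0226 kJ/K

T_H = 1758 °F → (1758 − 32) × 5/9 = 958.89 °C = 1232.04 K.
T_C = 44 °C → 44 + 273.15 = 317.15 K.
W = η·Q_H = 0.563 × 40.0 = 22.52 kJ, so Q_C = Q_H − W = 17.48 kJ.
Reservoir entropy changes: ΔS_H = −Q_H/T_H = −40.0/1232.04 = -0.03247 kJ/K and ΔS_C = +Q_C/T_C = 17.48/317.15 = 0.05512 kJ/K.
ΔS_univ = −Q_H/T_H + Q_C/T_C = 0.0226 kJ/K (> 0, since η = 0.563 < η_Carnot = 0.743).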